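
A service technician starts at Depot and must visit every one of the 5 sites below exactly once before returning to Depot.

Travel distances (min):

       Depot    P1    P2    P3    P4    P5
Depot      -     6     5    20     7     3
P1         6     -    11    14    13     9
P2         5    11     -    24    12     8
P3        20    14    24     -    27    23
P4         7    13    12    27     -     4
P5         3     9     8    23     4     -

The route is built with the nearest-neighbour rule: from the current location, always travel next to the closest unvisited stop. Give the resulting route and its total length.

From Depot: distances to unvisited — P5=3, P2=5, P1=6, P4=7, P3=20. Nearest is P5 (3).
From P5: distances to unvisited — P4=4, P2=8, P1=9, P3=23. Nearest is P4 (4).
From P4: distances to unvisited — P2=12, P1=13, P3=27. Nearest is P2 (12).
From P2: distances to unvisited — P1=11, P3=24. Nearest is P1 (11).
From P1: distances to unvisited — P3=14. Nearest is P3 (14).
Return P3→Depot: 20.
Total = 3 + 4 + 12 + 11 + 14 + 20 = 64.

Total distance 64 min via the nearest-neighbour route Depot → P5 → P4 → P2 → P1 → P3 → Depot.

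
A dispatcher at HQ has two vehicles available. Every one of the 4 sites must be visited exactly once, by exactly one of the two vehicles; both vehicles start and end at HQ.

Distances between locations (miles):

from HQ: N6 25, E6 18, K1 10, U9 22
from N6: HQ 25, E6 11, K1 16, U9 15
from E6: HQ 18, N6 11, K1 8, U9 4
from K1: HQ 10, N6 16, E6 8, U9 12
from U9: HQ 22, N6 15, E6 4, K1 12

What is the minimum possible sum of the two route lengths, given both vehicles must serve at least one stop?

82 miles — the smallest possible combined total.

Check every non-empty split of the stops between the two vehicles; for each half take its own optimal tour:
  {N6} + {E6, K1, U9}: 50 + 44 = 94
  {E6} + {N6, K1, U9}: 36 + 62 = 98
  {N6, E6} + {K1, U9}: 54 + 44 = 98
  {K1} + {N6, E6, U9}: 20 + 62 = 82
  {N6, K1} + {E6, U9}: 51 + 44 = 95
  {E6, K1} + {N6, U9}: 36 + 62 = 98
  … (7 splits in total)
Best: vehicle 1 HQ → K1 → HQ = 20; vehicle 2 HQ → N6 → E6 → U9 → HQ = 62; combined 82.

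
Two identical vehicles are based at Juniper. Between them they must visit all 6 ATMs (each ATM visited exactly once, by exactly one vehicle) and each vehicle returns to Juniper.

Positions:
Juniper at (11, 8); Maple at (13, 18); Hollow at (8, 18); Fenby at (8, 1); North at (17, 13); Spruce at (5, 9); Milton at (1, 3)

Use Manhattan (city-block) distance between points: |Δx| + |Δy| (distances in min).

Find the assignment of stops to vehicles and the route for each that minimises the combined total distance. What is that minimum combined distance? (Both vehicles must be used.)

74 min — the smallest possible combined total.

Check every non-empty split of the stops between the two vehicles; for each half take its own optimal tour:
  {Maple} + {Hollow, Fenby, North, Spruce, Milton}: 24 + 66 = 90
  {Hollow} + {Maple, Fenby, North, Spruce, Milton}: 26 + 66 = 92
  {Maple, Hollow} + {Fenby, North, Spruce, Milton}: 30 + 56 = 86
  {Fenby} + {Maple, Hollow, North, Spruce, Milton}: 20 + 62 = 82
  {Maple, Fenby} + {Hollow, North, Spruce, Milton}: 44 + 62 = 106
  {Hollow, Fenby} + {Maple, North, Spruce, Milton}: 40 + 62 = 102
  … (31 splits in total)
  {Maple, Hollow, North} + {Fenby, Spruce, Milton}: 38 + 36 = 74  ← best
Best: vehicle 1 Juniper → Hollow → Maple → North → Juniper = 38; vehicle 2 Juniper → Fenby → Milton → Spruce → Juniper = 36; combined 74.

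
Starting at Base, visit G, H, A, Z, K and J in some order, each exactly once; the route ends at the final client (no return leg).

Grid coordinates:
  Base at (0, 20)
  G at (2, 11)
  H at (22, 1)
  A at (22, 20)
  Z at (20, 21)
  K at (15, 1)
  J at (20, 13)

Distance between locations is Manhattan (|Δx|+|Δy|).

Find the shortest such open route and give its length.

Minimum one-way distance = 66.

There are 6! = 720 possible orderings.
Base → G → H → A → Z → K → J: 11+30+19+3+25+17 = 105
Base → G → H → A → Z → J → K: 11+30+19+3+8+17 = 88
Base → G → H → A → K → Z → J: 11+30+19+26+25+8 = 119
Base → G → H → A → K → J → Z: 11+30+19+26+17+8 = 111
Base → G → H → A → J → Z → K: 11+30+19+9+8+25 = 102
Base → G → H → A → J → K → Z: 11+30+19+9+17+25 = 111
Base → G → H → Z → A → K → J: 11+30+22+3+26+17 = 109
Base → G → H → Z → A → J → K: 11+30+22+3+9+17 = 92
… (712 more)
Base → G → K → H → J → Z → A: 11+23+7+14+8+3 = 66  ← best
The minimum is 66.
One shortest path: Base → G → K → H → J → Z → A.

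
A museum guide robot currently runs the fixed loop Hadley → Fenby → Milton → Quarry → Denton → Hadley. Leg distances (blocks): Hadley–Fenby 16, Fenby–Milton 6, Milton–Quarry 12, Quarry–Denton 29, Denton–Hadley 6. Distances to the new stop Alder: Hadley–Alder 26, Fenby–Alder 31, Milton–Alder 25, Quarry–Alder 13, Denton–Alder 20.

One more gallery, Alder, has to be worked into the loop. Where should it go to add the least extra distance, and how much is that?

Minimum extra distance: 4 blocks, inserting Alder between Quarry and Denton.

Insertion cost between consecutive stops i–j is d(i,Alder) + d(Alder,j) − d(i,j):
  between Hadley and Fenby: 26 + 31 − 16 = 41
  between Fenby and Milton: 31 + 25 − 6 = 50
  between Milton and Quarry: 25 + 13 − 12 = 26
  between Quarry and Denton: 13 + 20 − 29 = 4
  between Denton and Hadley: 20 + 26 − 6 = 40
Cheapest insertion is between Quarry and Denton, adding 4.
New total = 69 + 4 = 73.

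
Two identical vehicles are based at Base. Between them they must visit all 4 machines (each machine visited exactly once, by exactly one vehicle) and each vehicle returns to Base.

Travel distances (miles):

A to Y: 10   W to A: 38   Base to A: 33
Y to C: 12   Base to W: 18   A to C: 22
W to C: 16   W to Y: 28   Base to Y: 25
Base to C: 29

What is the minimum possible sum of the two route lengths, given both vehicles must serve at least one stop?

120 miles — the smallest possible combined total.

Try each way of splitting the stops between the two vehicles (each non-empty) and, for each split, find the best tour for each vehicle:
  {W} + {A, Y, C}: 36 + 84 = 120
  {A} + {W, Y, C}: 66 + 71 = 137
  {W, A} + {Y, C}: 89 + 66 = 155
  {Y} + {W, A, C}: 50 + 89 = 139
  {W, Y} + {A, C}: 71 + 84 = 155
  {A, Y} + {W, C}: 68 + 63 = 131
  … (7 splits in total)
Best: vehicle 1 Base → W → Base = 36; vehicle 2 Base → A → Y → C → Base = 84; combined 120.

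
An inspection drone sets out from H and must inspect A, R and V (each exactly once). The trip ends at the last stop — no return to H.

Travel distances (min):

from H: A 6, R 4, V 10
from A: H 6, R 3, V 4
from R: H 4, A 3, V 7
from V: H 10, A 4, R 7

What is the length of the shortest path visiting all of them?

There are 3! = 6 possible orderings.
H - A - R - V: 6+3+7 = 16
H - A - V - R: 6+4+7 = 17
H - R - A - V: 4+3+4 = 11
H - R - V - A: 4+7+4 = 15
H - V - A - R: 10+4+3 = 17
H - V - R - A: 10+7+3 = 20
The minimum is 11.
One shortest path: H → R → A → V.

11 min — the minimum one-way total.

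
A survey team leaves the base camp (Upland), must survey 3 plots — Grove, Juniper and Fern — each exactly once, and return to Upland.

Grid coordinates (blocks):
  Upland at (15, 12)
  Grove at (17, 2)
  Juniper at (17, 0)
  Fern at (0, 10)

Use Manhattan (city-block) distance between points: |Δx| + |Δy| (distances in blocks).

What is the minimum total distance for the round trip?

Minimum total distance: 58 blocks.

With 3 stops there are 3!/2 = 3 distinct round trips (a route and its reverse cost the same).
Upland→Grove→Juniper→Fern→Upland: 12+2+27+17 = 58
Upland→Grove→Fern→Juniper→Upland: 12+25+27+14 = 78
Upland→Juniper→Grove→Fern→Upland: 14+2+25+17 = 58
The minimum is 58.
One optimal route: Upland → Grove → Juniper → Fern → Upland (or its reverse).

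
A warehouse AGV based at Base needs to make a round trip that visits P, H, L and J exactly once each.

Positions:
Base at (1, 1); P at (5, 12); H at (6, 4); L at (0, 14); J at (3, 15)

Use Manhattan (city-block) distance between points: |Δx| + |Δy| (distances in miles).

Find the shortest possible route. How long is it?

Base-P-H-L-J-Base: 15+9+16+4+16 = 60
Base-P-H-J-L-Base: 15+9+14+4+14 = 56
Base-P-L-H-J-Base: 15+7+16+14+16 = 68
Base-P-L-J-H-Base: 15+7+4+14+8 = 48
Base-P-J-H-L-Base: 15+5+14+16+14 = 64
Base-P-J-L-H-Base: 15+5+4+16+8 = 48
Base-H-P-L-J-Base: 8+9+7+4+16 = 44
Base-H-P-J-L-Base: 8+9+5+4+14 = 40
Base-H-L-P-J-Base: 8+16+7+5+16 = 52
Base-H-J-P-L-Base: 8+14+5+7+14 = 48
Base-L-P-H-J-Base: 14+7+9+14+16 = 60
Base-L-H-P-J-Base: 14+16+9+5+16 = 60
The minimum is 40.
One optimal route: Base → H → P → J → L → Base (or its reverse).

Shortest round trip = 40 miles.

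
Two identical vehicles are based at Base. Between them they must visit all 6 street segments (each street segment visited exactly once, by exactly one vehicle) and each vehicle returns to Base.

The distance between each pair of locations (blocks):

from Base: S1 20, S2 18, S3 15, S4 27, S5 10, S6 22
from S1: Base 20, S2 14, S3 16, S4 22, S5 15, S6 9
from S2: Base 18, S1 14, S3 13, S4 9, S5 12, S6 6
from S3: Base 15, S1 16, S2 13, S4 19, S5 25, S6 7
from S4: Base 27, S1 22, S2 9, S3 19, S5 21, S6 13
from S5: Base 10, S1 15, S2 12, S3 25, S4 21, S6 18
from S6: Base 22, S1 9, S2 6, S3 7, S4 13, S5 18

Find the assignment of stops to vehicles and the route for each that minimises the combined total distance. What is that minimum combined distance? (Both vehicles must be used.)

Try each way of splitting the stops between the two vehicles (each non-empty) and, for each split, find the best tour for each vehicle:
  {S1} + {S2, S3, S4, S5, S6}: 40 + 66 = 106
  {S2} + {S1, S3, S4, S5, S6}: 36 + 81 = 117
  {S1, S2} + {S3, S4, S5, S6}: 52 + 66 = 118
  {S3} + {S1, S2, S4, S5, S6}: 30 + 73 = 103
  {S1, S3} + {S2, S4, S5, S6}: 51 + 66 = 117
  {S2, S3} + {S1, S4, S5, S6}: 46 + 73 = 119
  … (31 splits in total)
  {S5} + {S1, S2, S3, S4, S6}: 20 + 78 = 98  ← best
Best: vehicle 1 Base → S5 → Base = 20; vehicle 2 Base → S1 → S2 → S4 → S6 → S3 → Base = 78; combined 98.

98 blocks — the smallest possible combined total.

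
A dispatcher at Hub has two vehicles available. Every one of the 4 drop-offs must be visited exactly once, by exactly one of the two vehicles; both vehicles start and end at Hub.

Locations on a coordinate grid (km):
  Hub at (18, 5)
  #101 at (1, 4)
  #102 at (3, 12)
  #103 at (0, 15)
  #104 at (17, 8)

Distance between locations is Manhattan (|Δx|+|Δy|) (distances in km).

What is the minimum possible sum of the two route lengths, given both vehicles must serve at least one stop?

Minimum combined distance: 66 km.

There are 2^3 − 1 = 7 ways to divide the 4 stops into two non-empty groups. For each, the best each vehicle can do is its own shortest tour through its group:
  {#101} + {#102, #103, #104}: 36 + 56 = 92
  {#102} + {#101, #103, #104}: 44 + 58 = 102
  {#101, #102} + {#103, #104}: 50 + 56 = 106
  {#103} + {#101, #102, #104}: 56 + 50 = 106
  {#101, #103} + {#102, #104}: 58 + 44 = 102
  {#102, #103} + {#101, #104}: 56 + 42 = 98
  … (7 splits in total)
  {#101, #102, #103} + {#104}: 58 + 8 = 66  ← best
Best: vehicle 1 Hub → #101 → #103 → #102 → Hub = 58; vehicle 2 Hub → #104 → Hub = 8; combined 66.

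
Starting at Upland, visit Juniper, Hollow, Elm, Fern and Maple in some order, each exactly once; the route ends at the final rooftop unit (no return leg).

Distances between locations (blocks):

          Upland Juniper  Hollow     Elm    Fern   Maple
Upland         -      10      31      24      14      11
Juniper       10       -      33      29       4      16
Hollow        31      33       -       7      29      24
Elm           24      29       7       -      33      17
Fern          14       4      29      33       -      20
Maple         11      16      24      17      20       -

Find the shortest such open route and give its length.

There are 5! = 120 possible orderings.
Upland→Juniper→Hollow→Elm→Fern→Maple: 10+33+7+33+20 = 103
Upland→Juniper→Hollow→Elm→Maple→Fern: 10+33+7+17+20 = 87
Upland→Juniper→Hollow→Fern→Elm→Maple: 10+33+29+33+17 = 122
Upland→Juniper→Hollow→Fern→Maple→Elm: 10+33+29+20+17 = 109
Upland→Juniper→Hollow→Maple→Elm→Fern: 10+33+24+17+33 = 117
Upland→Juniper→Hollow→Maple→Fern→Elm: 10+33+24+20+33 = 120
Upland→Juniper→Elm→Hollow→Fern→Maple: 10+29+7+29+20 = 95
Upland→Juniper→Elm→Hollow→Maple→Fern: 10+29+7+24+20 = 90
Upland→Juniper→Elm→Fern→Hollow→Maple: 10+29+33+29+24 = 125
Upland→Juniper→Elm→Fern→Maple→Hollow: 10+29+33+20+24 = 116
Upland→Juniper→Elm→Maple→Hollow→Fern: 10+29+17+24+29 = 109
Upland→Juniper→Elm→Maple→Fern→Hollow: 10+29+17+20+29 = 105
Upland→Juniper→Fern→Hollow→Elm→Maple: 10+4+29+7+17 = 67
Upland→Juniper→Fern→Hollow→Maple→Elm: 10+4+29+24+17 = 84
… (106 more)
Upland→Juniper→Fern→Maple→Elm→Hollow: 10+4+20+17+7 = 58  ← best
The minimum is 58.
One shortest path: Upland → Juniper → Fern → Maple → Elm → Hollow.

Shortest open route: 58 blocks.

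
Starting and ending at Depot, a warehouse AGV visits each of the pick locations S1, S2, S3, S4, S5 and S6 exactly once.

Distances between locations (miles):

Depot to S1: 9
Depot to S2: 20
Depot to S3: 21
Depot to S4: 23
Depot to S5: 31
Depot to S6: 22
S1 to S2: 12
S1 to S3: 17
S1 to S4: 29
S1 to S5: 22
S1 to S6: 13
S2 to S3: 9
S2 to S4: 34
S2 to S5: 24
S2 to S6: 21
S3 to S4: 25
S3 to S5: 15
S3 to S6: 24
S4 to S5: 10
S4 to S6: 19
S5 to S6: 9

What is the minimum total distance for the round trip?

Shortest round trip = 95 miles.

Depot → S1 → S2 → S3 → S4 → S5 → S6 → Depot: 9+12+9+25+10+9+22 = 96
Depot → S1 → S2 → S3 → S4 → S6 → S5 → Depot: 9+12+9+25+19+9+31 = 114
Depot → S1 → S2 → S3 → S5 → S4 → S6 → Depot: 9+12+9+15+10+19+22 = 96
Depot → S1 → S2 → S3 → S5 → S6 → S4 → Depot: 9+12+9+15+9+19+23 = 96
Depot → S1 → S2 → S3 → S6 → S4 → S5 → Depot: 9+12+9+24+19+10+31 = 114
Depot → S1 → S2 → S3 → S6 → S5 → S4 → Depot: 9+12+9+24+9+10+23 = 96
Depot → S1 → S2 → S4 → S3 → S5 → S6 → Depot: 9+12+34+25+15+9+22 = 126
Depot → S1 → S2 → S4 → S3 → S6 → S5 → Depot: 9+12+34+25+24+9+31 = 144
… (352 more)
Depot → S1 → S6 → S4 → S5 → S3 → S2 → Depot: 9+13+19+10+15+9+20 = 95  ← best
The minimum is 95.
One optimal route: Depot → S1 → S6 → S4 → S5 → S3 → S2 → Depot (or its reverse).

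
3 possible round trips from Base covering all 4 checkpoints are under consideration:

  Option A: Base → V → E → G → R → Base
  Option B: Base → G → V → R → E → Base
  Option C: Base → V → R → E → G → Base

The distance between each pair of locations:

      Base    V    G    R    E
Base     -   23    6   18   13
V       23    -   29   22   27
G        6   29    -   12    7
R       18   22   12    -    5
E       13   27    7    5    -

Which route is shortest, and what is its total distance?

Option A: 23 + 27 + 7 + 12 + 18 = 87
Option B: 6 + 29 + 22 + 5 + 13 = 75
Option C: 23 + 22 + 5 + 7 + 6 = 63

Shortest is Option C, total 63.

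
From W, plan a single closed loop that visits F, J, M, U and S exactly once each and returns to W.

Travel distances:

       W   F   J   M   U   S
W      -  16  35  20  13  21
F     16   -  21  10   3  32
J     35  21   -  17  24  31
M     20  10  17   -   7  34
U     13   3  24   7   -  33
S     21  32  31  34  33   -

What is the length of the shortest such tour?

W-F-J-M-U-S-W: 16+21+17+7+33+21 = 115
W-F-J-M-S-U-W: 16+21+17+34+33+13 = 134
W-F-J-U-M-S-W: 16+21+24+7+34+21 = 123
W-F-J-U-S-M-W: 16+21+24+33+34+20 = 148
W-F-J-S-M-U-W: 16+21+31+34+7+13 = 122
W-F-J-S-U-M-W: 16+21+31+33+7+20 = 128
W-F-M-J-U-S-W: 16+10+17+24+33+21 = 121
W-F-M-J-S-U-W: 16+10+17+31+33+13 = 120
W-F-M-U-J-S-W: 16+10+7+24+31+21 = 109
W-F-M-U-S-J-W: 16+10+7+33+31+35 = 132
W-F-M-S-J-U-W: 16+10+34+31+24+13 = 128
W-F-M-S-U-J-W: 16+10+34+33+24+35 = 152
W-F-U-J-M-S-W: 16+3+24+17+34+21 = 115
W-F-U-J-S-M-W: 16+3+24+31+34+20 = 128
… (46 more)
W-F-U-M-J-S-W: 16+3+7+17+31+21 = 95  ← best
The minimum is 95.
One optimal route: W → F → U → M → J → S → W (or its reverse).

Shortest round trip = 95.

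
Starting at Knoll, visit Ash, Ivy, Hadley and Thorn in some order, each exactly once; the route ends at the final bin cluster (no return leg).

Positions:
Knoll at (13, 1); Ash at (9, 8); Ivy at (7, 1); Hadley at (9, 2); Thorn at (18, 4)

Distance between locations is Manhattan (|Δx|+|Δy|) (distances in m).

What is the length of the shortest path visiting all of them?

28 m — the minimum one-way total.

There are 4! = 24 possible orderings.
Knoll - Ash - Ivy - Hadley - Thorn: 11+9+3+11 = 34
Knoll - Ash - Ivy - Thorn - Hadley: 11+9+14+11 = 45
Knoll - Ash - Hadley - Ivy - Thorn: 11+6+3+14 = 34
Knoll - Ash - Hadley - Thorn - Ivy: 11+6+11+14 = 42
Knoll - Ash - Thorn - Ivy - Hadley: 11+13+14+3 = 41
Knoll - Ash - Thorn - Hadley - Ivy: 11+13+11+3 = 38
Knoll - Ivy - Ash - Hadley - Thorn: 6+9+6+11 = 32
Knoll - Ivy - Ash - Thorn - Hadley: 6+9+13+11 = 39
Knoll - Ivy - Hadley - Ash - Thorn: 6+3+6+13 = 28
Knoll - Ivy - Hadley - Thorn - Ash: 6+3+11+13 = 33
Knoll - Ivy - Thorn - Ash - Hadley: 6+14+13+6 = 39
Knoll - Ivy - Thorn - Hadley - Ash: 6+14+11+6 = 37
Knoll - Hadley - Ash - Ivy - Thorn: 5+6+9+14 = 34
Knoll - Hadley - Ash - Thorn - Ivy: 5+6+13+14 = 38
… (10 more)
The minimum is 28.
One shortest path: Knoll → Ivy → Hadley → Ash → Thorn.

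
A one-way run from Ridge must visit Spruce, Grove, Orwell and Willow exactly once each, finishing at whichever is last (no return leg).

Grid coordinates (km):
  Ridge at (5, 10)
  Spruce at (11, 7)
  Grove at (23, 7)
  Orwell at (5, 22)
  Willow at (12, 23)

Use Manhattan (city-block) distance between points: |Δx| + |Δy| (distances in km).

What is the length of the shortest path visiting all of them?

There are 4! = 24 possible orderings.
Ridge→Spruce→Grove→Orwell→Willow: 9+12+33+8 = 62
Ridge→Spruce→Grove→Willow→Orwell: 9+12+27+8 = 56
Ridge→Spruce→Orwell→Grove→Willow: 9+21+33+27 = 90
Ridge→Spruce→Orwell→Willow→Grove: 9+21+8+27 = 65
Ridge→Spruce→Willow→Grove→Orwell: 9+17+27+33 = 86
Ridge→Spruce→Willow→Orwell→Grove: 9+17+8+33 = 67
Ridge→Grove→Spruce→Orwell→Willow: 21+12+21+8 = 62
Ridge→Grove→Spruce→Willow→Orwell: 21+12+17+8 = 58
Ridge→Grove→Orwell→Spruce→Willow: 21+33+21+17 = 92
Ridge→Grove→Orwell→Willow→Spruce: 21+33+8+17 = 79
Ridge→Grove→Willow→Spruce→Orwell: 21+27+17+21 = 86
Ridge→Grove→Willow→Orwell→Spruce: 21+27+8+21 = 77
Ridge→Orwell→Spruce→Grove→Willow: 12+21+12+27 = 72
Ridge→Orwell→Spruce→Willow→Grove: 12+21+17+27 = 77
… (10 more)
Ridge→Orwell→Willow→Spruce→Grove: 12+8+17+12 = 49  ← best
The minimum is 49.
One shortest path: Ridge → Orwell → Willow → Spruce → Grove.

Minimum one-way distance = 49 km.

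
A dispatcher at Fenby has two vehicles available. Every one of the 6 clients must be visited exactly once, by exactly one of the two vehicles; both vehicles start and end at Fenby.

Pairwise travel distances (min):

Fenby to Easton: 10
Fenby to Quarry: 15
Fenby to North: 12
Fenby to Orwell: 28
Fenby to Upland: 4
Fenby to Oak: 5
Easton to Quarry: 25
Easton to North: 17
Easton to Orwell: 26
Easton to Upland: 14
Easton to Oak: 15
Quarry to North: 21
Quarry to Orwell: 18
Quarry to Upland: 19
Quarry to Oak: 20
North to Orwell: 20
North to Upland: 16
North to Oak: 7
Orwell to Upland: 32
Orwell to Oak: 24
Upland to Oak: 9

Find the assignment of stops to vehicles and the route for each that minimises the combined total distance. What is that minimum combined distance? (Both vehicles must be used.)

Minimum combined distance: 93 min.

Check every non-empty split of the stops between the two vehicles; for each half take its own optimal tour:
  {Easton} + {Quarry, North, Orwell, Upland, Oak}: 20 + 73 = 93
  {Quarry} + {Easton, North, Orwell, Upland, Oak}: 30 + 76 = 106
  {Easton, Quarry} + {North, Orwell, Upland, Oak}: 50 + 68 = 118
  {North} + {Easton, Quarry, Orwell, Upland, Oak}: 24 + 87 = 111
  {Easton, North} + {Quarry, Orwell, Upland, Oak}: 39 + 70 = 109
  {Quarry, North} + {Easton, Orwell, Upland, Oak}: 48 + 73 = 121
  … (31 splits in total)
Best: vehicle 1 Fenby → Easton → Fenby = 20; vehicle 2 Fenby → Quarry → Orwell → North → Oak → Upland → Fenby = 73; combined 93.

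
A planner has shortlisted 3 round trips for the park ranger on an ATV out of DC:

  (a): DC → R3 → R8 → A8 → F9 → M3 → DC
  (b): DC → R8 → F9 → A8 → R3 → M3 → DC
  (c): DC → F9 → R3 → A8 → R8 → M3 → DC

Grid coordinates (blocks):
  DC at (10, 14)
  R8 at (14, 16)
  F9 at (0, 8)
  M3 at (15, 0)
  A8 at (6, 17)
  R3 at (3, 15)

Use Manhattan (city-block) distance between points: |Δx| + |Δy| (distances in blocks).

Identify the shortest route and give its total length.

(a): 8 + 12 + 9 + 15 + 23 + 19 = 86
(b): 6 + 22 + 15 + 5 + 27 + 19 = 94
(c): 16 + 10 + 5 + 9 + 17 + 19 = 76

Shortest is (c), total 76 blocks.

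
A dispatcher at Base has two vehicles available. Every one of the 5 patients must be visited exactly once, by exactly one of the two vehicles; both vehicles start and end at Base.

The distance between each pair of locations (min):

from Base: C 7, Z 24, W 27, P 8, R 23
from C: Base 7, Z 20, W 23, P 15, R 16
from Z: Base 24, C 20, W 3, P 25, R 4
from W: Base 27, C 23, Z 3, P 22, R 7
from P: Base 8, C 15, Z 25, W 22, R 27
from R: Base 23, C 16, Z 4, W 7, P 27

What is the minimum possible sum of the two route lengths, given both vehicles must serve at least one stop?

Try each way of splitting the stops between the two vehicles (each non-empty) and, for each split, find the best tour for each vehicle:
  {C} + {Z, W, P, R}: 14 + 60 = 74
  {Z} + {C, W, P, R}: 48 + 60 = 108
  {C, Z} + {W, P, R}: 51 + 60 = 111
  {W} + {C, Z, P, R}: 54 + 60 = 114
  {C, W} + {Z, P, R}: 57 + 60 = 117
  {Z, W} + {C, P, R}: 54 + 58 = 112
  … (15 splits in total)
  {P} + {C, Z, W, R}: 16 + 57 = 73  ← best
Best: vehicle 1 Base → P → Base = 16; vehicle 2 Base → C → R → Z → W → Base = 57; combined 73.

73 min — the smallest possible combined total.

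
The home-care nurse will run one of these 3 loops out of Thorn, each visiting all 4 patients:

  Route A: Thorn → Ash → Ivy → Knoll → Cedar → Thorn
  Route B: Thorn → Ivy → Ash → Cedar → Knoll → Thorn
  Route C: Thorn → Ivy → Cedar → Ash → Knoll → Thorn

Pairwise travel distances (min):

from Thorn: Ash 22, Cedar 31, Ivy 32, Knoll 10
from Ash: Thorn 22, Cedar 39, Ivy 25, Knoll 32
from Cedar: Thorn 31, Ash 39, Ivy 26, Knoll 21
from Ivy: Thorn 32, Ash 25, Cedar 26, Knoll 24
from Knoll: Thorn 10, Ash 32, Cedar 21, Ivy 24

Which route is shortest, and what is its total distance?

Route A: 22 + 25 + 24 + 21 + 31 = 123
Route B: 32 + 25 + 39 + 21 + 10 = 127
Route C: 32 + 26 + 39 + 32 + 10 = 139

123 min — Route A is the shortest.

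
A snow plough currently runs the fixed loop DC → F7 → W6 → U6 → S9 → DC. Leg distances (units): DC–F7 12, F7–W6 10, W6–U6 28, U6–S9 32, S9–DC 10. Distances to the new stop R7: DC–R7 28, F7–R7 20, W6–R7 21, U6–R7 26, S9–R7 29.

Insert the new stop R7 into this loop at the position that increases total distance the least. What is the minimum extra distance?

Insertion cost between consecutive stops i–j is d(i,R7) + d(R7,j) − d(i,j):
  between DC and F7: 28 + 20 − 12 = 36
  between F7 and W6: 20 + 21 − 10 = 31
  between W6 and U6: 21 + 26 − 28 = 19
  between U6 and S9: 26 + 29 − 32 = 23
  between S9 and DC: 29 + 28 − 10 = 47
Cheapest insertion is between W6 and U6, adding 19.
New total = 92 + 19 = 111.

+19 — insert R7 between W6 and U6.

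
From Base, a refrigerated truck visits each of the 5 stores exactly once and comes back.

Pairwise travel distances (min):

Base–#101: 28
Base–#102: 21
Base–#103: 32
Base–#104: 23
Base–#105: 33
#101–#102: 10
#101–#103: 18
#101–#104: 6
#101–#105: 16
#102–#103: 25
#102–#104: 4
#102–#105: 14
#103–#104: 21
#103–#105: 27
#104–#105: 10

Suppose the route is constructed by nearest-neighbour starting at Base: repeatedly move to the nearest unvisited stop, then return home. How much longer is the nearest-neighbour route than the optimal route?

From Base: #102=21, #104=23, #101=28, #103=32, #105=33 → choose #102 (21).
From #102: #104=4, #101=10, #105=14, #103=25 → choose #104 (4).
From #104: #101=6, #105=10, #103=21 → choose #101 (6).
From #101: #105=16, #103=18 → choose #105 (16).
From #105: #103=27 → choose #103 (27).
NN route Base → #102 → #104 → #101 → #105 → #103 → Base costs 106.
Optimal: Base → #102 → #104 → #105 → #101 → #103 → Base costs 101 (by enumerating all 60 distinct tours).
Excess = 106 − 101 = 5.

5 min longer than the optimal tour.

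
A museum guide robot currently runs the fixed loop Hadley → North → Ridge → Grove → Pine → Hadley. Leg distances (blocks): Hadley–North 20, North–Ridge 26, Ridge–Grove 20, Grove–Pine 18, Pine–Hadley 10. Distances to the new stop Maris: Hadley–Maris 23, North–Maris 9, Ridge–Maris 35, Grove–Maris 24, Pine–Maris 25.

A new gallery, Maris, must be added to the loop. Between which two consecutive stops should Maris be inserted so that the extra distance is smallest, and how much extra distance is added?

Insertion cost between consecutive stops i–j is d(i,Maris) + d(Maris,j) − d(i,j):
  between Hadley and North: 23 + 9 − 20 = 12
  between North and Ridge: 9 + 35 − 26 = 18
  between Ridge and Grove: 35 + 24 − 20 = 39
  between Grove and Pine: 24 + 25 − 18 = 31
  between Pine and Hadley: 25 + 23 − 10 = 38
Cheapest insertion is between Hadley and North, adding 12.
New total = 94 + 12 = 106.

+12 blocks — insert Maris between Hadley and North.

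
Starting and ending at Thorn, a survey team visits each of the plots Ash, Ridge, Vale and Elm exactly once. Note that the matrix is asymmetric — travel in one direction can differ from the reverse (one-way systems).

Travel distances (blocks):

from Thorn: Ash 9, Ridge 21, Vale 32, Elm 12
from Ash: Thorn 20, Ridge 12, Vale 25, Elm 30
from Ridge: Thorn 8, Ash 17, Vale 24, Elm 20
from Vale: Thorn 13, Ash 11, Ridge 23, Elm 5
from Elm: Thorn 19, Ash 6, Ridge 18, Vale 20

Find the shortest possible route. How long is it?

Shortest round trip = 63 blocks.

Thorn→Ash→Ridge→Vale→Elm→Thorn: 9+12+24+5+19 = 69
Thorn→Ash→Ridge→Elm→Vale→Thorn: 9+12+20+20+13 = 74
Thorn→Ash→Vale→Ridge→Elm→Thorn: 9+25+23+20+19 = 96
Thorn→Ash→Vale→Elm→Ridge→Thorn: 9+25+5+18+8 = 65
Thorn→Ash→Elm→Ridge→Vale→Thorn: 9+30+18+24+13 = 94
Thorn→Ash→Elm→Vale→Ridge→Thorn: 9+30+20+23+8 = 90
Thorn→Ridge→Ash→Vale→Elm→Thorn: 21+17+25+5+19 = 87
Thorn→Ridge→Ash→Elm→Vale→Thorn: 21+17+30+20+13 = 101
Thorn→Ridge→Vale→Ash→Elm→Thorn: 21+24+11+30+19 = 105
Thorn→Ridge→Vale→Elm→Ash→Thorn: 21+24+5+6+20 = 76
Thorn→Ridge→Elm→Ash→Vale→Thorn: 21+20+6+25+13 = 85
Thorn→Ridge→Elm→Vale→Ash→Thorn: 21+20+20+11+20 = 92
Thorn→Vale→Ash→Ridge→Elm→Thorn: 32+11+12+20+19 = 94
Thorn→Vale→Ash→Elm→Ridge→Thorn: 32+11+30+18+8 = 99
… (10 more)
Thorn→Vale→Elm→Ash→Ridge→Thorn: 32+5+6+12+8 = 63  ← best
The minimum is 63.
One optimal route: Thorn → Vale → Elm → Ash → Ridge → Thorn.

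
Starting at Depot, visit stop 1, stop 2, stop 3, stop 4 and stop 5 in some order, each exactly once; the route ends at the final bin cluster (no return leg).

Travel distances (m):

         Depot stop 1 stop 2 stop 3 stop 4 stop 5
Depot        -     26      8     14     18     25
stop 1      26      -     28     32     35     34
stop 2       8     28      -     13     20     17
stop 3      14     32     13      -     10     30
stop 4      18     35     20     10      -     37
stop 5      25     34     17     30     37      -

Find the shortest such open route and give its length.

Minimum one-way distance = 92 m.

There are 5! = 120 possible orderings.
Depot - stop 1 - stop 2 - stop 3 - stop 4 - stop 5: 26+28+13+10+37 = 114
Depot - stop 1 - stop 2 - stop 3 - stop 5 - stop 4: 26+28+13+30+37 = 134
Depot - stop 1 - stop 2 - stop 4 - stop 3 - stop 5: 26+28+20+10+30 = 114
Depot - stop 1 - stop 2 - stop 4 - stop 5 - stop 3: 26+28+20+37+30 = 141
Depot - stop 1 - stop 2 - stop 5 - stop 3 - stop 4: 26+28+17+30+10 = 111
Depot - stop 1 - stop 2 - stop 5 - stop 4 - stop 3: 26+28+17+37+10 = 118
Depot - stop 1 - stop 3 - stop 2 - stop 4 - stop 5: 26+32+13+20+37 = 128
Depot - stop 1 - stop 3 - stop 2 - stop 5 - stop 4: 26+32+13+17+37 = 125
Depot - stop 1 - stop 3 - stop 4 - stop 2 - stop 5: 26+32+10+20+17 = 105
Depot - stop 1 - stop 3 - stop 4 - stop 5 - stop 2: 26+32+10+37+17 = 122
Depot - stop 1 - stop 3 - stop 5 - stop 2 - stop 4: 26+32+30+17+20 = 125
Depot - stop 1 - stop 3 - stop 5 - stop 4 - stop 2: 26+32+30+37+20 = 145
Depot - stop 1 - stop 4 - stop 2 - stop 3 - stop 5: 26+35+20+13+30 = 124
Depot - stop 1 - stop 4 - stop 2 - stop 5 - stop 3: 26+35+20+17+30 = 128
… (106 more)
Depot - stop 4 - stop 3 - stop 2 - stop 5 - stop 1: 18+10+13+17+34 = 92  ← best
The minimum is 92.
One shortest path: Depot → stop 4 → stop 3 → stop 2 → stop 5 → stop 1.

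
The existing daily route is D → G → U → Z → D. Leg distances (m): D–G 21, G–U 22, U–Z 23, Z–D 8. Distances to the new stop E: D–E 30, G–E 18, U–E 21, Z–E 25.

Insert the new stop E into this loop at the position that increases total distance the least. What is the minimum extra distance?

Insertion cost between consecutive stops i–j is d(i,E) + d(E,j) − d(i,j):
  between D and G: 30 + 18 − 21 = 27
  between G and U: 18 + 21 − 22 = 17
  between U and Z: 21 + 25 − 23 = 23
  between Z and D: 25 + 30 − 8 = 47
Cheapest insertion is between G and U, adding 17.
New total = 74 + 17 = 91.

+17 m — insert E between G and U.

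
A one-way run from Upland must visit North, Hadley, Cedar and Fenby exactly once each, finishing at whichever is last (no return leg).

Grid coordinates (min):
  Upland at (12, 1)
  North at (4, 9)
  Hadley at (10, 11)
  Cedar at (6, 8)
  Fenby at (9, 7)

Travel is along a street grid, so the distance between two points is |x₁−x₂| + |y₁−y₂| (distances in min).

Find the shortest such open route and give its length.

There are 4! = 24 possible orderings.
Upland→North→Hadley→Cedar→Fenby: 16+8+7+4 = 35
Upland→North→Hadley→Fenby→Cedar: 16+8+5+4 = 33
Upland→North→Cedar→Hadley→Fenby: 16+3+7+5 = 31
Upland→North→Cedar→Fenby→Hadley: 16+3+4+5 = 28
Upland→North→Fenby→Hadley→Cedar: 16+7+5+7 = 35
Upland→North→Fenby→Cedar→Hadley: 16+7+4+7 = 34
Upland→Hadley→North→Cedar→Fenby: 12+8+3+4 = 27
Upland→Hadley→North→Fenby→Cedar: 12+8+7+4 = 31
Upland→Hadley→Cedar→North→Fenby: 12+7+3+7 = 29
Upland→Hadley→Cedar→Fenby→North: 12+7+4+7 = 30
Upland→Hadley→Fenby→North→Cedar: 12+5+7+3 = 27
Upland→Hadley→Fenby→Cedar→North: 12+5+4+3 = 24
Upland→Cedar→North→Hadley→Fenby: 13+3+8+5 = 29
Upland→Cedar→North→Fenby→Hadley: 13+3+7+5 = 28
… (10 more)
The minimum is 24.
One shortest path: Upland → Hadley → Fenby → Cedar → North.

Minimum one-way distance = 24 min.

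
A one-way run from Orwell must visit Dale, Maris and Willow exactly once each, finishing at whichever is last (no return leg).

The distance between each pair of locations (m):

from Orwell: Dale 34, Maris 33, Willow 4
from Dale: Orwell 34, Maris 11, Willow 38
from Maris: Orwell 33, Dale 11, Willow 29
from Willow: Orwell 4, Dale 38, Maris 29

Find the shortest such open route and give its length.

Minimum one-way distance = 44 m.

There are 3! = 6 possible orderings.
Orwell→Dale→Maris→Willow: 34+11+29 = 74
Orwell→Dale→Willow→Maris: 34+38+29 = 101
Orwell→Maris→Dale→Willow: 33+11+38 = 82
Orwell→Maris→Willow→Dale: 33+29+38 = 100
Orwell→Willow→Dale→Maris: 4+38+11 = 53
Orwell→Willow→Maris→Dale: 4+29+11 = 44
The minimum is 44.
One shortest path: Orwell → Willow → Maris → Dale.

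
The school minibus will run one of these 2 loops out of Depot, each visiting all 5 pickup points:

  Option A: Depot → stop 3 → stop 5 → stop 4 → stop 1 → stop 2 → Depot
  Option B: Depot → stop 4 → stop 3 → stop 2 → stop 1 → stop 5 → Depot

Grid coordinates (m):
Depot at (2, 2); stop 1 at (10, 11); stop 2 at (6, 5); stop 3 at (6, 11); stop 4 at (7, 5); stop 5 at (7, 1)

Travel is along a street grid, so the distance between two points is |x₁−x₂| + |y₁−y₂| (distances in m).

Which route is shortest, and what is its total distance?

Option A: 13 + 11 + 4 + 9 + 10 + 7 = 54
Option B: 8 + 7 + 6 + 10 + 13 + 6 = 50

50 m — Option B is the shortest.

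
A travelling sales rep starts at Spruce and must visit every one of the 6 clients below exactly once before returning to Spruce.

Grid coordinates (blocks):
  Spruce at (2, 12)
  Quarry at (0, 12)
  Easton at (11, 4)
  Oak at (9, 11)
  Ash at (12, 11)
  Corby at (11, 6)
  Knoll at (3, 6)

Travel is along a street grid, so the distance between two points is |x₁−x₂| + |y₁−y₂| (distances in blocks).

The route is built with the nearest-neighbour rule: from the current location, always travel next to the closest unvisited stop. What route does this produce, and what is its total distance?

40 blocks along Spruce → Quarry → Knoll → Corby → Easton → Ash → Oak → Spruce.

From Spruce: distances to unvisited — Quarry=2, Knoll=7, Oak=8, Ash=11, Corby=15, Easton=17. Nearest is Quarry (2).
From Quarry: distances to unvisited — Knoll=9, Oak=10, Ash=13, Corby=17, Easton=19. Nearest is Knoll (9).
From Knoll: distances to unvisited — Corby=8, Easton=10, Oak=11, Ash=14. Nearest is Corby (8).
From Corby: distances to unvisited — Easton=2, Ash=6, Oak=7. Nearest is Easton (2).
From Easton: distances to unvisited — Ash=8, Oak=9. Nearest is Ash (8).
From Ash: distances to unvisited — Oak=3. Nearest is Oak (3).
Return Oak→Spruce: 8.
Total = 2 + 9 + 8 + 2 + 8 + 3 + 8 = 40.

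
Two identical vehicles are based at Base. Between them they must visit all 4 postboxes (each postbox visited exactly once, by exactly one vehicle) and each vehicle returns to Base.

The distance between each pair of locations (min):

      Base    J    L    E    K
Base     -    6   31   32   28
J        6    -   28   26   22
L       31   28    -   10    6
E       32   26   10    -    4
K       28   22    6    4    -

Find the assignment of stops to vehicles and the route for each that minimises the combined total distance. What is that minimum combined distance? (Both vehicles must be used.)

85 min — the smallest possible combined total.

Try each way of splitting the stops between the two vehicles (each non-empty) and, for each split, find the best tour for each vehicle:
  {J} + {L, E, K}: 12 + 73 = 85
  {L} + {J, E, K}: 62 + 64 = 126
  {J, L} + {E, K}: 65 + 64 = 129
  {E} + {J, L, K}: 64 + 65 = 129
  {J, E} + {L, K}: 64 + 65 = 129
  {L, E} + {J, K}: 73 + 56 = 129
  … (7 splits in total)
Best: vehicle 1 Base → J → Base = 12; vehicle 2 Base → L → E → K → Base = 73; combined 85.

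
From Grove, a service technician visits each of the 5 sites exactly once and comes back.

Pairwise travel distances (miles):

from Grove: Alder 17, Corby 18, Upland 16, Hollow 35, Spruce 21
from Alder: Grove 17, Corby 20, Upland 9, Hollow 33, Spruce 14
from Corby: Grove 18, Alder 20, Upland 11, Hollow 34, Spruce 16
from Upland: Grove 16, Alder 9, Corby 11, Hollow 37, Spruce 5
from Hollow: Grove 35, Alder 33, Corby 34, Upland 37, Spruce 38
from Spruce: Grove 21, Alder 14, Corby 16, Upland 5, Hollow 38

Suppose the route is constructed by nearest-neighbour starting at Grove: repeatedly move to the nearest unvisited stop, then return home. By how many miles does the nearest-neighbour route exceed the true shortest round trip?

Grove: Upland=16, Alder=17, Corby=18, Spruce=21, Hollow=35 ⇒ Upland
Upland: Spruce=5, Alder=9, Corby=11, Hollow=37 ⇒ Spruce
Spruce: Alder=14, Corby=16, Hollow=38 ⇒ Alder
Alder: Corby=20, Hollow=33 ⇒ Corby
Corby: Hollow=34 ⇒ Hollow
NN route Grove → Upland → Spruce → Alder → Corby → Hollow → Grove costs 124.
Optimal: Grove → Alder → Upland → Spruce → Corby → Hollow → Grove costs 116 (by enumerating all 60 distinct tours).
Excess = 124 − 116 = 8.

Excess over optimum: 8 miles.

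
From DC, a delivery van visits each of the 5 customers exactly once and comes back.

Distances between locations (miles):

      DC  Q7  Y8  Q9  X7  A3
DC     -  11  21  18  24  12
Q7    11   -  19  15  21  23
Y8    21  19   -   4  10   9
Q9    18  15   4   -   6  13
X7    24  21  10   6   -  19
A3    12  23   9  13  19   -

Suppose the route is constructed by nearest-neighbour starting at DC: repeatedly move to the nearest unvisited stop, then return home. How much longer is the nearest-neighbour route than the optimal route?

19 miles longer than the optimal tour.

DC: Q7=11, A3=12, Q9=18, Y8=21, X7=24 ⇒ Q7
Q7: Q9=15, Y8=19, X7=21, A3=23 ⇒ Q9
Q9: Y8=4, X7=6, A3=13 ⇒ Y8
Y8: A3=9, X7=10 ⇒ A3
A3: X7=19 ⇒ X7
NN route DC → Q7 → Q9 → Y8 → A3 → X7 → DC costs 82.
Optimal: DC → Q7 → Q9 → X7 → Y8 → A3 → DC costs 63 (by enumerating all 60 distinct tours).
Excess = 82 − 63 = 19.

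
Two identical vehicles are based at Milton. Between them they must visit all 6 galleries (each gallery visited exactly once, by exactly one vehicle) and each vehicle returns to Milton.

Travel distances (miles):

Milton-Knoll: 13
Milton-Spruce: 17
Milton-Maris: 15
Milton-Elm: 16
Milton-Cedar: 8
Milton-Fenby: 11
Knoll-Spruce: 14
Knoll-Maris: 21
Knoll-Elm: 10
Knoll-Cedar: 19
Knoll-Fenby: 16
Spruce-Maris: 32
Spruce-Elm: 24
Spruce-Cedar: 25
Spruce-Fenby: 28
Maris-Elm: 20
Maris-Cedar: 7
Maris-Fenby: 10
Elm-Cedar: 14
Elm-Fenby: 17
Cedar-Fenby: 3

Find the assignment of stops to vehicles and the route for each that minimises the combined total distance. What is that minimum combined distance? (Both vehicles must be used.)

There are 2^5 − 1 = 31 ways to divide the 6 stops into two non-empty groups. For each, the best each vehicle can do is its own shortest tour through its group:
  {Knoll} + {Spruce, Maris, Elm, Cedar, Fenby}: 26 + 82 = 108
  {Spruce} + {Knoll, Maris, Elm, Cedar, Fenby}: 34 + 64 = 98
  {Knoll, Spruce} + {Maris, Elm, Cedar, Fenby}: 44 + 57 = 101
  {Maris} + {Knoll, Spruce, Elm, Cedar, Fenby}: 30 + 69 = 99
  {Knoll, Maris} + {Spruce, Elm, Cedar, Fenby}: 49 + 69 = 118
  {Spruce, Maris} + {Knoll, Elm, Cedar, Fenby}: 64 + 51 = 115
  … (31 splits in total)
  {Knoll, Spruce, Elm} + {Maris, Cedar, Fenby}: 57 + 36 = 93  ← best
Best: vehicle 1 Milton → Spruce → Knoll → Elm → Milton = 57; vehicle 2 Milton → Maris → Cedar → Fenby → Milton = 36; combined 93.

Minimum combined distance: 93 miles.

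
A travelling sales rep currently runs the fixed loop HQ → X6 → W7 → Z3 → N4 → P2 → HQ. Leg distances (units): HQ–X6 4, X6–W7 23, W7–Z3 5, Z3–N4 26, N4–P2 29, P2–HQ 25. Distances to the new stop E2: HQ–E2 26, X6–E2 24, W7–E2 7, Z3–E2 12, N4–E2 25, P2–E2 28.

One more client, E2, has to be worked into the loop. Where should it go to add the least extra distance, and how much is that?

+8 — insert E2 between X6 and W7.

Insertion cost between consecutive stops i–j is d(i,E2) + d(E2,j) − d(i,j):
  between HQ and X6: 26 + 24 − 4 = 46
  between X6 and W7: 24 + 7 − 23 = 8
  between W7 and Z3: 7 + 12 − 5 = 14
  between Z3 and N4: 12 + 25 − 26 = 11
  between N4 and P2: 25 + 28 − 29 = 24
  between P2 and HQ: 28 + 26 − 25 = 29
Cheapest insertion is between X6 and W7, adding 8.
New total = 112 + 8 = 120.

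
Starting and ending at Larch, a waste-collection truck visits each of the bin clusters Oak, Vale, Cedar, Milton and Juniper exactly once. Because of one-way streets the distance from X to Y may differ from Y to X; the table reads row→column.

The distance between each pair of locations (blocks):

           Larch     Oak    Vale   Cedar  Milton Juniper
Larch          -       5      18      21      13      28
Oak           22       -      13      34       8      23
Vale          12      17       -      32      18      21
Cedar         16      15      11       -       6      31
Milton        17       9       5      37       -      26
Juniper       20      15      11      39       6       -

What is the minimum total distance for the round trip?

82 blocks — the shortest possible round trip.

Larch → Oak → Vale → Cedar → Milton → Juniper → Larch: 5+13+32+6+26+20 = 102
Larch → Oak → Vale → Cedar → Juniper → Milton → Larch: 5+13+32+31+6+17 = 104
Larch → Oak → Vale → Milton → Cedar → Juniper → Larch: 5+13+18+37+31+20 = 124
Larch → Oak → Vale → Milton → Juniper → Cedar → Larch: 5+13+18+26+39+16 = 117
Larch → Oak → Vale → Juniper → Cedar → Milton → Larch: 5+13+21+39+6+17 = 101
Larch → Oak → Vale → Juniper → Milton → Cedar → Larch: 5+13+21+6+37+16 = 98
Larch → Oak → Cedar → Vale → Milton → Juniper → Larch: 5+34+11+18+26+20 = 114
Larch → Oak → Cedar → Vale → Juniper → Milton → Larch: 5+34+11+21+6+17 = 94
Larch → Oak → Cedar → Milton → Vale → Juniper → Larch: 5+34+6+5+21+20 = 91
Larch → Oak → Cedar → Milton → Juniper → Vale → Larch: 5+34+6+26+11+12 = 94
Larch → Oak → Cedar → Juniper → Vale → Milton → Larch: 5+34+31+11+18+17 = 116
Larch → Oak → Cedar → Juniper → Milton → Vale → Larch: 5+34+31+6+5+12 = 93
Larch → Oak → Milton → Vale → Cedar → Juniper → Larch: 5+8+5+32+31+20 = 101
Larch → Oak → Milton → Vale → Juniper → Cedar → Larch: 5+8+5+21+39+16 = 94
… (106 more)
Larch → Cedar → Oak → Juniper → Milton → Vale → Larch: 21+15+23+6+5+12 = 82  ← best
The minimum is 82.
One optimal route: Larch → Cedar → Oak → Juniper → Milton → Vale → Larch.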